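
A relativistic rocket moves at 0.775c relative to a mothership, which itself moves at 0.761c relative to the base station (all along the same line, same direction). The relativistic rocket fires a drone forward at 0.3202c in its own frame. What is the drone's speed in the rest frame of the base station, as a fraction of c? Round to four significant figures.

0.9824c

First combine the drone and relativistic rocket (S''→S'): u₁ = (0.3202 + 0.775)/(1 + 0.3202×0.775) = 1.0952/1.248155 = 0.87746.
Then combine with the mothership (S'→S): u = (0.87746 + 0.761)/(1 + 0.87746×0.761) = 1.63846/1.66774706 = 0.98244.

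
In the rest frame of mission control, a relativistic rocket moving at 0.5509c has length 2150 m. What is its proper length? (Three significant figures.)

2580 m

γ = 1/√(1 − β²) = 1/√(1 − 0.30349081) = 1/√0.69650919 = 1/0.834571 = 1.1982.
Proper length: L₀ = γ·L = 1.1982 × 2150 = 2580 m.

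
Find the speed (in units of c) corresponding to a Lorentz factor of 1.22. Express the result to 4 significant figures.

0.5728c

β = √(1 − 1/γ²) = √(1 − 1/1.4884) = √0.328138 = 0.5728.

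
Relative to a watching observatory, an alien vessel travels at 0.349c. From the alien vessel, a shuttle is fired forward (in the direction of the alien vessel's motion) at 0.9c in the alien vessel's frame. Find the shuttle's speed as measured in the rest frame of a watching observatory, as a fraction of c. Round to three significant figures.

In units of c, u = (u' + v)/(1 + u'v) with u' = 0.9 and v = 0.349.
Numerator: 0.9 + 0.349 = 1.249. Denominator: 1 + (0.9)(0.349) = 1.3141.
u = 1.249/1.3141 = 0.95046, so the speed is 0.950c.

0.950c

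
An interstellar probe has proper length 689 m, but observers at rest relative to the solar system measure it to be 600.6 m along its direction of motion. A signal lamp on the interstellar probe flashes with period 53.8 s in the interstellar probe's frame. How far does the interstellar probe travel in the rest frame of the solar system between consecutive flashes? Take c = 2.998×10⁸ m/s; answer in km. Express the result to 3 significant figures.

9.07×10^6 km

Length contraction gives γ = L₀/L = 689/600.6 = 1.14719.
β = √(1 − 1/γ²) = 0.49005. Lab-frame period = γτ = 1.14719×53.8 s = 61.719 s. Distance = βc × γτ = 0.49005 × 2.998×10⁸ m/s × 61.719 s = 9.0676×10^9 m = 9.07×10^6 km.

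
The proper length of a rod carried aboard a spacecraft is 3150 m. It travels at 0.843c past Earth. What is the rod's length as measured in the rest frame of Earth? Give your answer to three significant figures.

1690 m

γ = 1/√(1 − β²) = 1/√(1 − 0.710649) = 1/√0.289351 = 1/0.537914 = 1.859.
Length contraction: L = L₀/γ = 3150/1.859 = 1690 m.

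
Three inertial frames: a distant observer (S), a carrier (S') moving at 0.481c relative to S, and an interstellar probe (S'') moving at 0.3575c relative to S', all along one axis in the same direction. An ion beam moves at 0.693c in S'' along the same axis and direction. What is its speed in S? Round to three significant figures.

First combine the ion beam and interstellar probe (S''→S'): u₁ = (0.693 + 0.3575)/(1 + 0.693×0.3575) = 1.0505/1.2477475 = 0.84192.
Then combine with the carrier (S'→S): u = (0.84192 + 0.481)/(1 + 0.84192×0.481) = 1.32292/1.40496352 = 0.9416.

0.942c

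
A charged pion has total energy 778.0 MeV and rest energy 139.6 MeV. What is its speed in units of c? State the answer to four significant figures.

0.9838c

γ = E/(mc²) = 778.0/139.6 = 5.5731.
β = √(1 − 1/γ²) = √(1 − 0.0321963) = √0.9678037 = 0.9838.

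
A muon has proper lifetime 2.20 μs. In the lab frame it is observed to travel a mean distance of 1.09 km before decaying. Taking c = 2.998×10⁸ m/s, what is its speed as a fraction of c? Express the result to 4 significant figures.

Lab distance = (lab lifetime)·v = γτ·βc, so βγ = d/(cτ) = 1090/(2.998×10⁸ × 2.200×10^-6) = 1.6526.
With βγ = 1.6526: γ² = 1 + (βγ)² = 3.73109, and β = (βγ)/γ = 1.6526/1.9316 = 0.8556.

0.8556c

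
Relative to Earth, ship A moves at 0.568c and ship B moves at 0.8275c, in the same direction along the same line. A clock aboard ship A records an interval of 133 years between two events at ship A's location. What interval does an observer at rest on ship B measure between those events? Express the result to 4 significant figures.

152.5 years

Transform ship A's velocity into ship B's frame: (0.568 − 0.8275)/(1 − 0.568·0.8275) = −0.2595/0.52998, so the relative speed is 0.48964c.
γ for this relative speed: γ = 1/√(1 − 0.239747) = 1.1469.
The clock on ship A records proper time, so ship B measures Δt = γΔτ = 1.1469 × 133 = 152.5 years.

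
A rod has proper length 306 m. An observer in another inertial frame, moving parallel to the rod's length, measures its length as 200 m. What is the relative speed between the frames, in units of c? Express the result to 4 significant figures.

Length contraction gives γ = L₀/L = 306/200 = 1.53.
β = √(1 − 1/γ²) = √0.572814 = 0.7568.

0.7568c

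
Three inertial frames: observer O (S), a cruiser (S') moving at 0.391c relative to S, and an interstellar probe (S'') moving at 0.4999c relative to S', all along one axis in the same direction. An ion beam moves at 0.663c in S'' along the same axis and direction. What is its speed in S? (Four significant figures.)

Apply u = (u'+v)/(1+u'v) twice. Ion beam in the cruiser frame: (0.663+0.4999)/(1+0.663·0.4999) = 1.1629/1.3314337 = 0.87342c.
That velocity, transformed to the rest frame of observer O: (0.87342+0.391)/(1+0.87342·0.391) = 1.26442/1.34150722 = 0.94254c.

0.9425c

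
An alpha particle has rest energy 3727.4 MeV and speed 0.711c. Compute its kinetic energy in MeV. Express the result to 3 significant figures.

1570 MeV

With β = 0.711, γ = 1/√(1 − 0.711²) = 1/√0.494479 = 1.42209.
Kinetic energy: K = (γ − 1)mc² = (1.42209 − 1) × 3727.4 MeV = 0.42209 × 3727.4 = 1570 MeV.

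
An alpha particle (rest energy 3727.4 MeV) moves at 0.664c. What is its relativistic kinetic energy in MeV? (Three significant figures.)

1260 MeV

With β = 0.664, γ = 1/√(1 − 0.664²) = 1/√0.559104 = 1.33738.
Kinetic energy: K = (γ − 1)mc² = (1.33738 − 1) × 3727.4 MeV = 0.33738 × 3727.4 = 1260 MeV.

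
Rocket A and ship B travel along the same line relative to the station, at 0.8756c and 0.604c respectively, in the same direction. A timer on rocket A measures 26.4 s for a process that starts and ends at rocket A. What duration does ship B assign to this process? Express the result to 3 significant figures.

32.3 s

The velocity of rocket A relative to ship B is (0.8756 − 0.604)c / (1 − 0.8756×0.604) = 0.57648c; relative speed 0.57648c.
γ for this relative speed: γ = 1/√(1 − 0.332329) = 1.2238.
The clock on rocket A records proper time, so ship B measures Δt = γΔτ = 1.2238 × 26.4 = 32.3 s.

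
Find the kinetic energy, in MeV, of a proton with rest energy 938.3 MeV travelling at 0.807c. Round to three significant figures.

γ = 1/√(1 − β²) = 1/√(1 − 0.651249) = 1/√0.348751 = 1/0.590551 = 1.69333.
Kinetic energy: K = (γ − 1)mc² = (1.69333 − 1) × 938.3 MeV = 0.69333 × 938.3 = 651 MeV.

651 MeV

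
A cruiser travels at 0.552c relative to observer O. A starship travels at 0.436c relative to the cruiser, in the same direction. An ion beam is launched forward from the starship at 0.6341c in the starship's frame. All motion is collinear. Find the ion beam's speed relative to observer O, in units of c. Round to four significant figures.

0.9505c

First combine the ion beam and starship (S''→S'): u₁ = (0.6341 + 0.436)/(1 + 0.6341×0.436) = 1.0701/1.2764676 = 0.83833.
Then combine with the cruiser (S'→S): u = (0.83833 + 0.552)/(1 + 0.83833×0.552) = 1.39033/1.46275816 = 0.95049.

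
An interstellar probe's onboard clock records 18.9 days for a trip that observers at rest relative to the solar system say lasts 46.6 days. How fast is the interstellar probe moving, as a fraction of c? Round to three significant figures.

γ = Δt/Δτ = 46.6/18.9 = 2.4656.
β = √(1 − 1/γ²) = √(1 − 0.164496) = √0.835504 = 0.914.

0.914c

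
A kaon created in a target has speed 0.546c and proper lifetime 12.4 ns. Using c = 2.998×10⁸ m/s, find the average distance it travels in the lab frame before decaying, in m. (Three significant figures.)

With β = 0.546, γ = 1/√(1 − 0.546²) = 1/√0.701884 = 1.1936.
Lab-frame lifetime: Δt = γτ = 1.1936 × 12.4 ns = 14.801 ns.
Distance: d = vΔt = 0.546 × 2.998×10⁸ m/s × 1.4801×10^-8 s = 2.42 m.

2.42 m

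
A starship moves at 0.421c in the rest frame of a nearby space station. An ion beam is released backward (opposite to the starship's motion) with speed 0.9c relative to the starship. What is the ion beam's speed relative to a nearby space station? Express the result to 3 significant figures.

Relativistic velocity addition: u = (u' + v)/(1 + u'v/c²), with u' = −0.9c and v = 0.421c.
Numerator: −0.9 + 0.421 = −0.479. Denominator: 1 + (−0.9)(0.421) = 0.6211.
u = −0.479/0.6211 = −0.77121, so the speed is 0.771c.

0.771c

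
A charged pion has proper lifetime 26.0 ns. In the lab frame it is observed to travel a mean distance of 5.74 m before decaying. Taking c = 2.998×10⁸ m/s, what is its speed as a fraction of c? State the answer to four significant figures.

d = βγcτ ⇒ βγ = d/(cτ) = 5.740 m / (7.7948 m) = 0.73639.
β = (βγ)/√(1+(βγ)²) = 0.73639/√1.54227 = 0.5930.

0.5930c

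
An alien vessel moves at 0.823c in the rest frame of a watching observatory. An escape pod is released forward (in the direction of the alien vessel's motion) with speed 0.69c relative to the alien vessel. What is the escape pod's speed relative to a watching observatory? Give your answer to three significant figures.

0.965c

Relativistic velocity addition: u = (u' + v)/(1 + u'v/c²), with u' = 0.69c and v = 0.823c.
Numerator: 0.69 + 0.823 = 1.513. Denominator: 1 + (0.69)(0.823) = 1.56787.
u = 1.513/1.56787 = 0.965, so the speed is 0.965c.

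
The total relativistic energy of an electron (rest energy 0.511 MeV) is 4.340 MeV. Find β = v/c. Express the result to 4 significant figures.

γ = E/(mc²) = 4.340/0.511 = 8.4932.
β = √(1 − 1/γ²) = √(1 − 0.013863) = √0.986137 = 0.9930.

0.9930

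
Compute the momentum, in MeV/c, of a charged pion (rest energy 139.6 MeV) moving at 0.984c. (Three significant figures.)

With β = 0.984, γ = 1/√(1 − 0.984²) = 1/√0.031744 = 5.6127.
Momentum: p = γβ·mc = 5.6127 × 0.984 × 139.6 MeV/c = 771 MeV/c.

771 MeV/c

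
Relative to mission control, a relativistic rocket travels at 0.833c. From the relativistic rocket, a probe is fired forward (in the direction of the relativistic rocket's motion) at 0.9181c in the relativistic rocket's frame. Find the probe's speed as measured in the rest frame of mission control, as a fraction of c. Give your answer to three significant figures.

Relativistic velocity addition: u = (u' + v)/(1 + u'v/c²), with u' = 0.9181c and v = 0.833c.
Numerator: 0.9181 + 0.833 = 1.7511. Denominator: 1 + (0.9181)(0.833) = 1.7647773.
u = 1.7511/1.7647773 = 0.99225, so the speed is 0.992c.

0.992c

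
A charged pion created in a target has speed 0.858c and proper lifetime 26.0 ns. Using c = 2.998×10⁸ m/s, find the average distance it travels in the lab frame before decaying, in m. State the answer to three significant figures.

13.0 m

γ = 1/√(1 − β²) = 1/√(1 − 0.736164) = 1/√0.263836 = 1/0.51365 = 1.9469.
Lab-frame lifetime: Δt = γτ = 1.9469 × 26.0 ns = 50.619 ns.
Distance: d = vΔt = 0.858 × 2.998×10⁸ m/s × 5.0619×10^-8 s = 13.0 m.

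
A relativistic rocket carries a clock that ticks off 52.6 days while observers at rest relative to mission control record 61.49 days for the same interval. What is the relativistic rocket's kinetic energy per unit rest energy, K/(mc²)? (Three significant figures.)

0.169

γ = Δt/Δτ = 61.49/52.6 = 1.16901.
K/(mc²) = γ − 1 = 1.16901 − 1 = 0.169.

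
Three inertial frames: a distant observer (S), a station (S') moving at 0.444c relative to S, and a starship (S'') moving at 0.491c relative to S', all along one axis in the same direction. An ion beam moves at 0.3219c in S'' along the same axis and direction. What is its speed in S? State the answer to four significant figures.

0.8737c

First combine the ion beam and starship (S''→S'): u₁ = (0.3219 + 0.491)/(1 + 0.3219×0.491) = 0.8129/1.1580529 = 0.70195.
Then combine with the station (S'→S): u = (0.70195 + 0.444)/(1 + 0.70195×0.444) = 1.14595/1.3116658 = 0.87366.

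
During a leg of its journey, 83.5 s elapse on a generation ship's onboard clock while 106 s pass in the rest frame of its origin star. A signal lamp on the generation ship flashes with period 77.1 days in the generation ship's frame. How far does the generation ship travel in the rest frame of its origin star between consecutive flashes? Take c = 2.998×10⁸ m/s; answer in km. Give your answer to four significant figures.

γ = Δt/Δτ = 106/83.5 = 1.26946.
β = √(1 − 1/γ²) = 0.61601. Lab-frame period = γτ = 1.26946×77.1 days = 97.875 days. Distance = βc × γτ = 0.61601 × 2.998×10⁸ m/s × 8456400 s = 1.5617×10^15 m = 1.562×10^12 km.

1.562×10^12 km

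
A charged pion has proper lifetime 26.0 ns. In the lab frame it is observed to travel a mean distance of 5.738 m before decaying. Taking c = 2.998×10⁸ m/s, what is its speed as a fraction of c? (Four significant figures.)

0.5928c

Lab distance = (lab lifetime)·v = γτ·βc, so βγ = d/(cτ) = 5.738/(2.998×10⁸ × 2.600×10^-8) = 0.73613.
With βγ = 0.73613: γ² = 1 + (βγ)² = 1.541887, and β = (βγ)/γ = 0.73613/1.24173 = 0.5928.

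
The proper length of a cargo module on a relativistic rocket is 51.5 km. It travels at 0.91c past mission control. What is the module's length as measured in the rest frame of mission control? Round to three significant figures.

21.4 km

With β = 0.91, γ = 1/√(1 − 0.91²) = 1/√0.1719 = 2.4119.
Along the direction of motion the measured length is L₀/γ = 51.5/2.4119 = 21.4 km.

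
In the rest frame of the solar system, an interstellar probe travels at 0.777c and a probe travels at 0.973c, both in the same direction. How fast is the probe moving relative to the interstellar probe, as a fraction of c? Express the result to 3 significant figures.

0.803c

Transform to the interstellar probe's frame: u' = (u − v)/(1 − uv/c²).
u' = (0.973 − 0.777)/(1 − 0.973×0.777) = 0.196/0.243979 = 0.80335.
Speed in the interstellar probe's frame: 0.803c (in the same direction).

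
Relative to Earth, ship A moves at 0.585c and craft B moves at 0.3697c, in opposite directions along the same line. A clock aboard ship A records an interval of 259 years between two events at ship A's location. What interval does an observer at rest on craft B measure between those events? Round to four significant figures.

Speed of ship A in craft B's frame: u = (v_A + v_B)/(1 + v_A v_B/c²) = (0.585 + 0.3697)/(1 + 0.585×0.3697) = 0.9547/1.2162745 = 0.78494; |u| = 0.78494c.
At |u| = 0.78494c, γ = (1 − 0.616131)^(−1/2) = 1.614.
The clock on ship A records proper time, so craft B measures Δt = γΔτ = 1.614 × 259 = 418.0 years.

418.0 years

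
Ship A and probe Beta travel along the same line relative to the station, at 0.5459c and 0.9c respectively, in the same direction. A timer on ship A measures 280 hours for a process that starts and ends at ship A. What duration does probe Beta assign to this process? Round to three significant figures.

The velocity of ship A relative to probe Beta is (0.5459 − 0.9)c / (1 − 0.5459×0.9) = −0.6961c; relative speed 0.6961c.
At |u| = 0.6961c, γ = (1 − 0.484555)^(−1/2) = 1.3929.
The clock on ship A records proper time, so probe Beta measures Δt = γΔτ = 1.3929 × 280 = 390 hours.

390 hours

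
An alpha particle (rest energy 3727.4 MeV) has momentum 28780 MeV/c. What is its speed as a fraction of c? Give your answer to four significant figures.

βγ = pc/(mc²) = 28780/3727.4 = 7.7212.
Since γ² = 1 + (βγ)² = 60.6169, γ = √60.6169 = 7.78569, and β = (βγ)/γ = 7.7212/7.78569 = 0.9917.

0.9917c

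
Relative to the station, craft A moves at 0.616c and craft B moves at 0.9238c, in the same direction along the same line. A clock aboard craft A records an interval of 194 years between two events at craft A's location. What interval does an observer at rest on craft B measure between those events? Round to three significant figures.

Speed of craft A in craft B's frame: u = (v_A − v_B)/(1 − v_A v_B/c²) = (0.616 − 0.9238)/(1 − 0.616×0.9238) = −0.3078/0.4309392 = −0.71425; |u| = 0.71425c.
γ for this relative speed: γ = 1/√(1 − 0.510153) = 1.4288.
Craft A's interval is proper; time dilation gives Δt_B = γΔτ = 1.4288 × 194 years = 277 years.

277 years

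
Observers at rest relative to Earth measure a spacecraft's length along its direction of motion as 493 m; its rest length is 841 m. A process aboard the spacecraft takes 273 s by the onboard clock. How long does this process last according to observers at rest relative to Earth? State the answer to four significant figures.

465.7 s

γ = L₀/L = 841/493 = 1.70588.
Δt = γΔτ = 1.70588 × 273 = 465.7 s.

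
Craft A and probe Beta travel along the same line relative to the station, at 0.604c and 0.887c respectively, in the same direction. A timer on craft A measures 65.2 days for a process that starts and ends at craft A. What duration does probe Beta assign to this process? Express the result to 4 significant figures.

82.25 days

Transform craft A's velocity into probe Beta's frame: (0.604 − 0.887)/(1 − 0.604·0.887) = −0.283/0.464252, so the relative speed is 0.60958c.
At |u| = 0.60958c, γ = (1 − 0.371588)^(−1/2) = 1.2615.
The clock on craft A records proper time, so probe Beta measures Δt = γΔτ = 1.2615 × 65.2 = 82.25 days.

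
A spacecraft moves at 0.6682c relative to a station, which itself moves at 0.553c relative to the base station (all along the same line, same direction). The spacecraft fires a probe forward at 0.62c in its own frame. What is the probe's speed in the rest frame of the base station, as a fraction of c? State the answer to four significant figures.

0.9735c

Compose velocities in two stages. Stage 1 (into S'): u₁ = (0.62+0.6682)/(1+0.62×0.6682) = 0.91085.
Stage 2 (into S): u = (0.91085+0.553)/(1+0.91085×0.553) = 0.9735, so the speed is 0.9735c.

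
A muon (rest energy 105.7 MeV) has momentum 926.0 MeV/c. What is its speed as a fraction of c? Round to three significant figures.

0.994c

pc/(mc²) = 926.0/105.7 = 8.7606 = βγ = β/√(1−β²).
So β² = x²/(1 + x²) with x = 8.7606: x² = 76.7481, β² = 76.7481/77.7481 = 0.987138, β = 0.994.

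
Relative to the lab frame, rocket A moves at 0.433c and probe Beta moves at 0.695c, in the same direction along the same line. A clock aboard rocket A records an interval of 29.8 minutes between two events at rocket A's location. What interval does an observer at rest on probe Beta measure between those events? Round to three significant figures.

32.1 minutes

Transform rocket A's velocity into probe Beta's frame: (0.433 − 0.695)/(1 − 0.433·0.695) = −0.262/0.699065, so the relative speed is 0.37479c.
At |u| = 0.37479c, γ = (1 − 0.140468)^(−1/2) = 1.0786.
The clock on rocket A records proper time, so probe Beta measures Δt = γΔτ = 1.0786 × 29.8 = 32.1 minutes.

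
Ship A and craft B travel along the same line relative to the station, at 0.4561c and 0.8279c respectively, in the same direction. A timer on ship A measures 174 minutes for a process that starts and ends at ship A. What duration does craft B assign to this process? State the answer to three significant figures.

Transform ship A's velocity into craft B's frame: (0.4561 − 0.8279)/(1 − 0.4561·0.8279) = −0.3718/0.62239481, so the relative speed is 0.59737c.
γ for this relative speed: γ = 1/√(1 − 0.356851) = 1.2469.
Ship A's interval is proper; time dilation gives Δt_B = γΔτ = 1.2469 × 174 minutes = 217 minutes.

217 minutes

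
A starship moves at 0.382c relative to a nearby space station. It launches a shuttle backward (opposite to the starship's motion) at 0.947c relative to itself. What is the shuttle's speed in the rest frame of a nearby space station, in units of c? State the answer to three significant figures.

0.885c

Relativistic velocity addition: u = (u' + v)/(1 + u'v/c²), with u' = −0.947c and v = 0.382c.
Numerator: −0.947 + 0.382 = −0.565. Denominator: 1 + (−0.947)(0.382) = 0.638246.
u = −0.565/0.638246 = −0.88524, so the speed is 0.885c.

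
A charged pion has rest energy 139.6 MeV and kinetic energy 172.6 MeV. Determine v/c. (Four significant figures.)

K = (γ−1)mc², so γ = 1 + 172.6/139.6 = 2.2364.
Then v/c = √(1 − γ⁻²) = √(1 − 0.199941) = √0.800059 = 0.8945.

0.8945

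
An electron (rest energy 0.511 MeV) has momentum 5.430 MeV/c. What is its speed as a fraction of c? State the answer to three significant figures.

pc/(mc²) = 5.430/0.511 = 10.626 = βγ = β/√(1−β²).
So β² = x²/(1 + x²) with x = 10.626: x² = 112.912, β² = 112.912/113.912 = 0.991221, β = 0.996.

0.996c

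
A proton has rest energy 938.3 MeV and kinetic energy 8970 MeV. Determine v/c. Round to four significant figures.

K = (γ−1)mc², so γ = 1 + 8970/938.3 = 10.56.
Then v/c = √(1 − γ⁻²) = √(1 − 0.00896752) = √0.99103248 = 0.9955.

0.9955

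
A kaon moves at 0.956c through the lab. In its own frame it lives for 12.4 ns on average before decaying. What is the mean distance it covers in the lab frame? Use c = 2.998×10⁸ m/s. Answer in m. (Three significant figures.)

With β = 0.956, γ = 1/√(1 − 0.956²) = 1/√0.086064 = 3.4087.
Lab-frame lifetime: Δt = γτ = 3.4087 × 12.4 ns = 42.268 ns.
Distance: d = vΔt = 0.956 × 2.998×10⁸ m/s × 4.2268×10^-8 s = 12.1 m.

12.1 m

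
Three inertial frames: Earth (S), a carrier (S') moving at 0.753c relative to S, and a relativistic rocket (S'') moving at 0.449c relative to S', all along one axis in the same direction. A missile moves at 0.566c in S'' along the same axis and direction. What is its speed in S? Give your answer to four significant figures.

0.9707c

Apply u = (u'+v)/(1+u'v) twice. Missile in the carrier frame: (0.566+0.449)/(1+0.566·0.449) = 1.015/1.254134 = 0.80932c.
That velocity, transformed to the rest frame of Earth: (0.80932+0.753)/(1+0.80932·0.753) = 1.56232/1.60941796 = 0.97074c.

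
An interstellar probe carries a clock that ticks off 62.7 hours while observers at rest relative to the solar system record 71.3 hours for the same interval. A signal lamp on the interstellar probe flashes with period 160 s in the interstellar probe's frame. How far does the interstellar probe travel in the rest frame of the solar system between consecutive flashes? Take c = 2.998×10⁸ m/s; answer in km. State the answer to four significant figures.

2.597×10^7 km

From Δt = γΔτ: γ = 71.3/62.7 = 1.13716.
β = √(1 − 1/γ²) = 0.47611. Lab-frame period = γτ = 1.13716×160 s = 181.95 s. Distance = βc × γτ = 0.47611 × 2.998×10⁸ m/s × 181.95 s = 2.5971×10^10 m = 2.597×10^7 km.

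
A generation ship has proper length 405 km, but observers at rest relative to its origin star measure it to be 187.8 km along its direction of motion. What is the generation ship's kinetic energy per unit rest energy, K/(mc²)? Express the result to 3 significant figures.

From L = L₀/γ: γ = 405/187.8 = 2.15655.
Since K = (γ−1)mc², K/(mc²) = 2.15655 − 1 = 1.16.

1.16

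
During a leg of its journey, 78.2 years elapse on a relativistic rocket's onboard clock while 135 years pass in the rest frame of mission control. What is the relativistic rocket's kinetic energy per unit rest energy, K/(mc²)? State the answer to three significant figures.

0.726

From Δt = γΔτ: γ = 135/78.2 = 1.72634.
K/(mc²) = γ − 1 = 1.72634 − 1 = 0.726.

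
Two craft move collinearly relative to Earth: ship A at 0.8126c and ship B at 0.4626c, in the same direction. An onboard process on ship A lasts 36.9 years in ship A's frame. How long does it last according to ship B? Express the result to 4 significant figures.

44.57 years

Speed of ship A in ship B's frame: u = (v_A − v_B)/(1 − v_A v_B/c²) = (0.8126 − 0.4626)/(1 − 0.8126×0.4626) = 0.35/0.62409124 = 0.56082; |u| = 0.56082c.
At |u| = 0.56082c, γ = (1 − 0.314519)^(−1/2) = 1.2078.
The clock on ship A records proper time, so ship B measures Δt = γΔτ = 1.2078 × 36.9 = 44.57 years.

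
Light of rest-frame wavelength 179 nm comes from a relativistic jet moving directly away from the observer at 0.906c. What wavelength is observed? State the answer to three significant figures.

806 nm

Relativistic Doppler for wavelength: λ_obs = λ_src · √((1+β)/(1−β)).
With β = 0.906: factor = √(1.906/0.094) = 4.503.
λ_obs = 179 × 4.503 = 806 nm.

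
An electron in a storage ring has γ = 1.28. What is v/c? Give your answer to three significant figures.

0.624

β = √(1 − 1/γ²) = √(1 − 1/1.6384) = √0.389648 = 0.624.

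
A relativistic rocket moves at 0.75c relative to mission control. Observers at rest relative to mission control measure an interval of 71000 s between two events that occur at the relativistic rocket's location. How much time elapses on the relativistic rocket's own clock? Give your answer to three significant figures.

47000 s

With β = 0.75, γ = 1/√(1 − 0.75²) = 1/√0.4375 = 1.5119.
The relativistic rocket's clock runs slow as seen from mission control, so Δτ = Δt/γ = 71000/1.5119 = 47000 s.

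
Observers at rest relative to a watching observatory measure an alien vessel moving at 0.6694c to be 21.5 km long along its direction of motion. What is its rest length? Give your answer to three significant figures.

γ = 1/√(1 − β²) = 1/√(1 − 0.44809636) = 1/√0.55190364 = 1/0.742902 = 1.3461.
Proper length: L₀ = γ·L = 1.3461 × 21.5 = 28.9 km.

28.9 km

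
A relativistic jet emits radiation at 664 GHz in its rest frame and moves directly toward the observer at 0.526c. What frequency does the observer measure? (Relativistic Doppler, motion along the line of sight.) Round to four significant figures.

1191 GHz

Relativistic Doppler (source moving toward): f_obs = f_src · √((1+β)/(1−β)).
With β = 0.526: factor = √(1.526/0.474) = 1.7943.
f_obs = 664 × 1.7943 = 1191 GHz.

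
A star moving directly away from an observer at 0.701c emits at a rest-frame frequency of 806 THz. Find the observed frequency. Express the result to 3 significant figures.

Relativistic Doppler (source moving away): f_obs = f_src · √((1−β)/(1+β)).
With β = 0.701: factor = √(0.299/1.701) = 0.41926.
f_obs = 806 × 0.41926 = 338 THz.

338 THz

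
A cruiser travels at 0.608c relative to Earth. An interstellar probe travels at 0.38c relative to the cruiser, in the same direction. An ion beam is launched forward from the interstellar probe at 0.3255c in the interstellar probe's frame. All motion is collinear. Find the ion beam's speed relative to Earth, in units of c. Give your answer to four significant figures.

0.8944c

Compose velocities in two stages. Stage 1 (into S'): u₁ = (0.3255+0.38)/(1+0.3255×0.38) = 0.62784.
Stage 2 (into S): u = (0.62784+0.608)/(1+0.62784×0.608) = 0.89442, so the speed is 0.8944c.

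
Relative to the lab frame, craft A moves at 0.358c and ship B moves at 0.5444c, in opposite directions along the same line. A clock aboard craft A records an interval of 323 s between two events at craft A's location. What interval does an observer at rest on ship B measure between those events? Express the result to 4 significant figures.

Speed of craft A in ship B's frame: u = (v_A + v_B)/(1 + v_A v_B/c²) = (0.358 + 0.5444)/(1 + 0.358×0.5444) = 0.9024/1.1948952 = 0.75521; |u| = 0.75521c.
γ for this relative speed: γ = 1/√(1 − 0.570342) = 1.5256.
The clock on craft A records proper time, so ship B measures Δt = γΔτ = 1.5256 × 323 = 492.8 s.

492.8 s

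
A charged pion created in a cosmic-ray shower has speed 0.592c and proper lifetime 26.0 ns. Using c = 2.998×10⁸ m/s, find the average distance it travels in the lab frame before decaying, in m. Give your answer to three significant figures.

5.73 m

With β = 0.592, γ = 1/√(1 − 0.592²) = 1/√0.649536 = 1.2408.
Lab-frame lifetime: Δt = γτ = 1.2408 × 26.0 ns = 32.261 ns.
Distance: d = vΔt = 0.592 × 2.998×10⁸ m/s × 3.2261×10^-8 s = 5.73 m.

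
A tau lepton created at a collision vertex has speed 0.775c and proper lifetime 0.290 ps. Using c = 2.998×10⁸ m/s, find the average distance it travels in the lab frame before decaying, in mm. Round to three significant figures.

With β = 0.775, γ = 1/√(1 − 0.775²) = 1/√0.399375 = 1.5824.
Lab-frame lifetime: Δt = γτ = 1.5824 × 0.290 ps = 0.4589 ps.
Distance: d = vΔt = 0.775 × 2.998×10⁸ m/s × 4.5890×10^-13 s = 1.07×10^-4 m = 0.107 mm.

0.107 mm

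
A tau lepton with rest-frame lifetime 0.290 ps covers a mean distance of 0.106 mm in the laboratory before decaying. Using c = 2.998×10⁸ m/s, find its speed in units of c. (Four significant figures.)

d = βγcτ ⇒ βγ = d/(cτ) = 1.060×10^-4 m / (8.6942×10^-5 m) = 1.2192.
β = (βγ)/√(1+(βγ)²) = 1.2192/√2.48645 = 0.7732.

0.7732c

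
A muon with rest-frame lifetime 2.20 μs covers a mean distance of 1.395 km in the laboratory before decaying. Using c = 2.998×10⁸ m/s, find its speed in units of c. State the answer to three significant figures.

Lab distance = (lab lifetime)·v = γτ·βc, so βγ = d/(cτ) = 1395/(2.998×10⁸ × 2.200×10^-6) = 2.115.
With βγ = 2.115: γ² = 1 + (βγ)² = 5.47323, and β = (βγ)/γ = 2.115/2.33949 = 0.904.

0.904c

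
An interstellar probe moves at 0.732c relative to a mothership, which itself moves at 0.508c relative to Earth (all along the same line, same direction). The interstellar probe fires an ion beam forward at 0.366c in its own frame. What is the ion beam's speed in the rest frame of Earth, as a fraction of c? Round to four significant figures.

Compose velocities in two stages. Stage 1 (into S'): u₁ = (0.366+0.732)/(1+0.366×0.732) = 0.86599.
Stage 2 (into S): u = (0.86599+0.508)/(1+0.86599×0.508) = 0.95421, so the speed is 0.9542c.

0.9542c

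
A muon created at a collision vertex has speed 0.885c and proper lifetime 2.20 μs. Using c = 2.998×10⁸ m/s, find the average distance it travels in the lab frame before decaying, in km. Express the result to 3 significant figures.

With β = 0.885, γ = 1/√(1 − 0.885²) = 1/√0.216775 = 2.1478.
Lab-frame lifetime: Δt = γτ = 2.1478 × 2.20 μs = 4.7252 μs.
Distance: d = vΔt = 0.885 × 2.998×10⁸ m/s × 4.7252×10^-6 s = 1250 m = 1.25 km.

1.25 km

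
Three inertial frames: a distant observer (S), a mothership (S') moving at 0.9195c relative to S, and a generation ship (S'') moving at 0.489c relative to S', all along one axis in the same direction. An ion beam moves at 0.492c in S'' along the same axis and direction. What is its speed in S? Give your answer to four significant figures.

0.9902c

Apply u = (u'+v)/(1+u'v) twice. Ion beam in the mothership frame: (0.492+0.489)/(1+0.492·0.489) = 0.981/1.240588 = 0.79075c.
That velocity, transformed to the rest frame of a distant observer: (0.79075+0.9195)/(1+0.79075·0.9195) = 1.71025/1.727094625 = 0.99025c.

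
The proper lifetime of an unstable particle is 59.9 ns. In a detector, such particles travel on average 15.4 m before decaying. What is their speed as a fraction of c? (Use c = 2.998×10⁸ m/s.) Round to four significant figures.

0.6510c

Let x = d/(cτ) = 15.40 m / (2.998×10⁸ m/s × 5.990×10^-8 s) = 0.85756. Since d = βγcτ, x = βγ = β/√(1−β²).
Solving: β² = x²/(1+x²) = 0.735409/1.735409 = 0.423767, so β = 0.6510.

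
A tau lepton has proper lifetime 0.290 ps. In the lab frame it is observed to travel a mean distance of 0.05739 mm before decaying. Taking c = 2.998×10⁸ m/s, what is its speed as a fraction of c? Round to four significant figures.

0.5509c

d = βγcτ ⇒ βγ = d/(cτ) = 5.739×10^-5 m / (8.6942×10^-5 m) = 0.6601.
β = (βγ)/√(1+(βγ)²) = 0.6601/√1.435732 = 0.5509.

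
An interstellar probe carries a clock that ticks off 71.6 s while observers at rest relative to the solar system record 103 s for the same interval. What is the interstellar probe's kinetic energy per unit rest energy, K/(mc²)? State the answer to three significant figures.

0.439

The time-dilation ratio gives γ = 103/71.6 = 1.43855.
Since K = (γ−1)mc², K/(mc²) = 1.43855 − 1 = 0.439.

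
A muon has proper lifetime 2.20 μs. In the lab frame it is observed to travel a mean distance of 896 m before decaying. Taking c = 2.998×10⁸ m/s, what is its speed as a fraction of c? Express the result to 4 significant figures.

0.8053c

Lab distance = (lab lifetime)·v = γτ·βc, so βγ = d/(cτ) = 896.0/(2.998×10⁸ × 2.200×10^-6) = 1.3585.
With βγ = 1.3585: γ² = 1 + (βγ)² = 2.84552, and β = (βγ)/γ = 1.3585/1.68687 = 0.8053.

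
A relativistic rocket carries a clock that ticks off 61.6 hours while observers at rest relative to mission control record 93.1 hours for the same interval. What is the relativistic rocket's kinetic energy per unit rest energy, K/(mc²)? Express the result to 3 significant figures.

0.511

γ = Δt/Δτ = 93.1/61.6 = 1.51136.
K/(mc²) = γ − 1 = 1.51136 − 1 = 0.511.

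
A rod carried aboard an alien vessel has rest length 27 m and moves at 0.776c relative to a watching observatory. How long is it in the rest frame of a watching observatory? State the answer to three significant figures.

γ = 1/√(1 − β²) = 1/√(1 − 0.602176) = 1/√0.397824 = 1/0.630733 = 1.5855.
Length contraction: L = L₀/γ = 27/1.5855 = 17.0 m.

17.0 m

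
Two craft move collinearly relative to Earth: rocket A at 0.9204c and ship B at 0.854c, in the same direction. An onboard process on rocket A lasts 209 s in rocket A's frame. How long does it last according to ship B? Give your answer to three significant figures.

220 s

Speed of rocket A in ship B's frame: u = (v_A − v_B)/(1 − v_A v_B/c²) = (0.9204 − 0.854)/(1 − 0.9204×0.854) = 0.0664/0.2139784 = 0.31031; |u| = 0.31031c.
At |u| = 0.31031c, γ = (1 − 0.0962923)^(−1/2) = 1.0519.
The clock on rocket A records proper time, so ship B measures Δt = γΔτ = 1.0519 × 209 = 220 s.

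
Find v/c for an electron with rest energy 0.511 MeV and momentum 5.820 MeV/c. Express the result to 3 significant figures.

0.996

pc/(mc²) = 5.820/0.511 = 11.389 = βγ = β/√(1−β²).
So β² = x²/(1 + x²) with x = 11.389: x² = 129.709, β² = 129.709/130.709 = 0.992349, β = 0.996.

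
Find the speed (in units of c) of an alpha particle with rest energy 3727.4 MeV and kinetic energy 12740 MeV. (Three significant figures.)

γ = 1 + K/(mc²) = 1 + 12740/3727.4 = 4.4179.
β = √(1 − 1/γ²) = √(1 − 0.0512352) = √0.9487648 = 0.974.

0.974c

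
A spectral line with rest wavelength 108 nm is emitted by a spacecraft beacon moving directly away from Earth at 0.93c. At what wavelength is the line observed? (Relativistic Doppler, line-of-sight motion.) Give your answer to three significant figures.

567 nm

Relativistic Doppler for wavelength: λ_obs = λ_src · √((1+β)/(1−β)).
With β = 0.93: factor = √(1.93/0.07) = 5.2509.
λ_obs = 108 × 5.2509 = 567 nm.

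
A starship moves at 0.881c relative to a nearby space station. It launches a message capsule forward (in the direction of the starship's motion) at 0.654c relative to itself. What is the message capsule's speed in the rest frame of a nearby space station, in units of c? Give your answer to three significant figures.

0.974c

Relativistic velocity addition: u = (u' + v)/(1 + u'v/c²), with u' = 0.654c and v = 0.881c.
Numerator: 0.654 + 0.881 = 1.535. Denominator: 1 + (0.654)(0.881) = 1.576174.
u = 1.535/1.576174 = 0.97388, so the speed is 0.974c.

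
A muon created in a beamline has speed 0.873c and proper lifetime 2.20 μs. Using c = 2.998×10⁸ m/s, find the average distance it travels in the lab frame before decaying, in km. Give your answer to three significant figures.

With β = 0.873, γ = 1/√(1 − 0.873²) = 1/√0.237871 = 2.0504.
Lab-frame lifetime: Δt = γτ = 2.0504 × 2.20 μs = 4.5109 μs.
Distance: d = vΔt = 0.873 × 2.998×10⁸ m/s × 4.5109×10^-6 s = 1180 m = 1.18 km.

1.18 km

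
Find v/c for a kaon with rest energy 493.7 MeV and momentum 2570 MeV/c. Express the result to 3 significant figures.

βγ = pc/(mc²) = 2570/493.7 = 5.2056.
Since γ² = 1 + (βγ)² = 28.0983, γ = √28.0983 = 5.30078, and β = (βγ)/γ = 5.2056/5.30078 = 0.982.

0.982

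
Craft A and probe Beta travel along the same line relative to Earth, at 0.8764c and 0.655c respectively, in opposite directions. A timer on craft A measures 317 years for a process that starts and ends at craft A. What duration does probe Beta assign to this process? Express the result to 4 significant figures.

Transform craft A's velocity into probe Beta's frame: (0.8764 + 0.655)/(1 + 0.8764·0.655) = 1.5314/1.574042, so the relative speed is 0.97291c.
γ for this relative speed: γ = 1/√(1 − 0.946554) = 4.3256.
The clock on craft A records proper time, so probe Beta measures Δt = γΔτ = 4.3256 × 317 = 1371 years.

1371 years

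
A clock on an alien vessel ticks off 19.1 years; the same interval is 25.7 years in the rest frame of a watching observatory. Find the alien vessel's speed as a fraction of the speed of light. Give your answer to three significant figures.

0.669c

γ = Δt/Δτ = 25.7/19.1 = 1.3455.
β = √(1 − 1/γ²) = √(1 − 0.552373) = √0.447627 = 0.669.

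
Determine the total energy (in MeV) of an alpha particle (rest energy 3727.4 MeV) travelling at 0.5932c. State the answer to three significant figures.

γ = 1/√(1 − β²) = 1/√(1 − 0.35188624) = 1/√0.64811376 = 1/0.805055 = 1.2422.
Total energy: E = γmc² = 1.2422 × 3727.4 MeV = 4630 MeV.

4630 MeV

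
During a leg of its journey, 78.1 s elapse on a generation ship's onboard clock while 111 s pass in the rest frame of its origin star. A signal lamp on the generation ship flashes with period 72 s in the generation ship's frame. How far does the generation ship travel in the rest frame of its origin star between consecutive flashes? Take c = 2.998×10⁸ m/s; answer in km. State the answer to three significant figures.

2.18×10^7 km

From Δt = γΔτ: γ = 111/78.1 = 1.42125.
β = √(1 − 1/γ²) = 0.71059. Lab-frame period = γτ = 1.42125×72 s = 102.33 s. Distance = βc × γτ = 0.71059 × 2.998×10⁸ m/s × 102.33 s = 2.1800×10^10 m = 2.18×10^7 km.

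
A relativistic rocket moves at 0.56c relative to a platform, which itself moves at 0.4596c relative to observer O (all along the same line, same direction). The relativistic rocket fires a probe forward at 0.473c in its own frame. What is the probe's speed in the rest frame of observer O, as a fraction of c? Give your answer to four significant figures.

0.9280c

First combine the probe and relativistic rocket (S''→S'): u₁ = (0.473 + 0.56)/(1 + 0.473×0.56) = 1.033/1.26488 = 0.81668.
Then combine with the platform (S'→S): u = (0.81668 + 0.4596)/(1 + 0.81668×0.4596) = 1.27628/1.375346128 = 0.92797.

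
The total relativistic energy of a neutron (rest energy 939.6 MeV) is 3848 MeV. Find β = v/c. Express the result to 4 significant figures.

0.9697

γ = E/(mc²) = 3848/939.6 = 4.0954.
β = √(1 − 1/γ²) = √(1 − 0.0596221) = √0.9403779 = 0.9697.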